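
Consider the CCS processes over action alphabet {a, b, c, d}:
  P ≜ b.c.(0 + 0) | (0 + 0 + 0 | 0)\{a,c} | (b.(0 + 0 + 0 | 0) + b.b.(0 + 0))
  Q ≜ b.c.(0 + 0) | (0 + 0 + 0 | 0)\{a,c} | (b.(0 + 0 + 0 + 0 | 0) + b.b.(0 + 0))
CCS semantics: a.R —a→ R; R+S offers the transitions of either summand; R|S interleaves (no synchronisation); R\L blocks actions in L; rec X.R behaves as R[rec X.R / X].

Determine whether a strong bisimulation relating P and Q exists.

P ~ Q

P's transition system — 12 states:
  u0 = b.c.(0 + 0) | (0 + 0 + 0 | 0)\{a,c} | (b.(0 + 0 + 0 | 0) + b.b.(0 + 0)) has moves -b-> u1, -b-> u2, -b-> u3
  u1 = b.c.(0 + 0) | (0 + 0 + 0 | 0)\{a,c} | (0 + 0 + 0 | 0) has moves -b-> u4
  u2 = b.c.(0 + 0) | (0 + 0 + 0 | 0)\{a,c} | b.(0 + 0) has moves -b-> u5, -b-> u6
  u3 = c.(0 + 0) | (0 + 0 + 0 | 0)\{a,c} | (b.(0 + 0 + 0 | 0) + b.b.(0 + 0)) has moves -b-> u4, -b-> u6, -c-> u7
  u4 = c.(0 + 0) | (0 + 0 + 0 | 0)\{a,c} | (0 + 0 + 0 | 0) has moves -c-> u8
  u5 = b.c.(0 + 0) | (0 + 0 + 0 | 0)\{a,c} | (0 + 0) has moves -b-> u9
  u6 = c.(0 + 0) | (0 + 0 + 0 | 0)\{a,c} | b.(0 + 0) has moves -b-> u9, -c-> u10
  u7 = (0 + 0) | (0 + 0 + 0 | 0)\{a,c} | (b.(0 + 0 + 0 | 0) + b.b.(0 + 0)) has moves -b-> u10, -b-> u8
  u8 = (0 + 0) | (0 + 0 + 0 | 0)\{a,c} | (0 + 0 + 0 | 0) has moves stopped
  u9 = c.(0 + 0) | (0 + 0 + 0 | 0)\{a,c} | (0 + 0) has moves -c-> u11
  u10 = (0 + 0) | (0 + 0 + 0 | 0)\{a,c} | b.(0 + 0) has moves -b-> u11
  u11 = (0 + 0) | (0 + 0 + 0 | 0)\{a,c} | (0 + 0) has moves stopped
Q's transition system — 12 states:
  v0 = b.c.(0 + 0) | (0 + 0 + 0 | 0)\{a,c} | (b.(0 + 0 + 0 + 0 | 0) + b.b.(0 + 0)) has moves -b-> v1, -b-> v2, -b-> v3
  v1 = b.c.(0 + 0) | (0 + 0 + 0 | 0)\{a,c} | (0 + 0 + 0 + 0 | 0) has moves -b-> v4
  v2 = b.c.(0 + 0) | (0 + 0 + 0 | 0)\{a,c} | b.(0 + 0) has moves -b-> v5, -b-> v6
  v3 = c.(0 + 0) | (0 + 0 + 0 | 0)\{a,c} | (b.(0 + 0 + 0 + 0 | 0) + b.b.(0 + 0)) has moves -b-> v4, -b-> v6, -c-> v7
  v4 = c.(0 + 0) | (0 + 0 + 0 | 0)\{a,c} | (0 + 0 + 0 + 0 | 0) has moves -c-> v8
  v5 = b.c.(0 + 0) | (0 + 0 + 0 | 0)\{a,c} | (0 + 0) has moves -b-> v9
  v6 = c.(0 + 0) | (0 + 0 + 0 | 0)\{a,c} | b.(0 + 0) has moves -b-> v9, -c-> v10
  v7 = (0 + 0) | (0 + 0 + 0 | 0)\{a,c} | (b.(0 + 0 + 0 + 0 | 0) + b.b.(0 + 0)) has moves -b-> v10, -b-> v8
  v8 = (0 + 0) | (0 + 0 + 0 | 0)\{a,c} | (0 + 0 + 0 + 0 | 0) has moves stopped
  v9 = c.(0 + 0) | (0 + 0 + 0 | 0)\{a,c} | (0 + 0) has moves -c-> v11
  v10 = (0 + 0) | (0 + 0 + 0 | 0)\{a,c} | b.(0 + 0) has moves -b-> v11
  v11 = (0 + 0) | (0 + 0 + 0 | 0)\{a,c} | (0 + 0) has moves stopped
Partition-refinement fixed point:
  B0 = {u0, v0}
  B1 = {u3, v3}
  B2 = {u4, u9, v4, v9}
  B3 = {u11, u8, v11, v8}
  B4 = {u6, v6}
  B5 = {u10, v10}
  B6 = {u7, v7}
  B7 = {u2, v2}
  B8 = {u1, u5, v1, v5}
u0 ∈ B0, v0 ∈ B0 → same block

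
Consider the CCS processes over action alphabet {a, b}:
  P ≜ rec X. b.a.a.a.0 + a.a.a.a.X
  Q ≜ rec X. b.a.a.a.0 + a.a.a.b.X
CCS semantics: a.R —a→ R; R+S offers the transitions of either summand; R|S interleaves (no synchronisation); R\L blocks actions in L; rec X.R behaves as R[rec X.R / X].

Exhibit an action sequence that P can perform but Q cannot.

aaaa

Reachable graph of P (8 states):
  u0 = rec X. b.a.a.a.0 + a.a.a.a.X has moves -a-> u1, -b-> u2
  u1 = a.a.a.(rec X. b.a.a.a.0 + a.a.a.a.X) has moves -a-> u3
  u2 = a.a.a.0 has moves -a-> u4
  u3 = a.a.(rec X. b.a.a.a.0 + a.a.a.a.X) has moves -a-> u5
  u4 = a.a.0 has moves -a-> u6
  u5 = a.(rec X. b.a.a.a.0 + a.a.a.a.X) has moves -a-> u0
  u6 = a.0 has moves -a-> u7
  u7 = 0 has moves deadlocked
Reachable graph of Q (8 states):
  v0 = rec X. b.a.a.a.0 + a.a.a.b.X has moves -a-> v1, -b-> v2
  v1 = a.a.b.(rec X. b.a.a.a.0 + a.a.a.b.X) has moves -a-> v3
  v2 = a.a.a.0 has moves -a-> v4
  v3 = a.b.(rec X. b.a.a.a.0 + a.a.a.b.X) has moves -a-> v5
  v4 = a.a.0 has moves -a-> v6
  v5 = b.(rec X. b.a.a.a.0 + a.a.a.b.X) has moves -b-> v0
  v6 = a.0 has moves -a-> v7
  v7 = 0 has moves deadlocked
Trace ⟨aaaa⟩ through P, begin at {u0}:
  after a @ step 1: {u1}
  after a @ step 2: {u3}
  after a @ step 3: {u5}
  after a @ step 4: {u0}
  — P admits the full trace.
Trace ⟨aaaa⟩ through Q, begin at {v0}:
  after a @ step 1: {v1}
  after a @ step 2: {v3}
  after a @ step 3: {v5}
  after a @ step 4: ∅ (Q stuck)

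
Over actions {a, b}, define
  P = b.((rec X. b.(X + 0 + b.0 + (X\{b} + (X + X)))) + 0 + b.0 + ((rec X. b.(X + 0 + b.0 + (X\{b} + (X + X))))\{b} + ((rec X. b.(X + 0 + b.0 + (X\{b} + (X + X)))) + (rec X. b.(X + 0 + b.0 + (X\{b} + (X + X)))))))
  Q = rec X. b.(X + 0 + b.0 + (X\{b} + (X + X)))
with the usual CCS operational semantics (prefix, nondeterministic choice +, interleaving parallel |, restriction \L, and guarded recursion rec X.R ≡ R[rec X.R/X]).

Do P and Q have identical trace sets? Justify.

LTS(P): 3 reachable states
  m0 = b.((rec X. b.(X + 0 + b.0 + (X\{b} + (X + X)))) + 0 + b.0 + ((rec X. b.(X + 0 + b.0 + (X\{b} + (X + X))))\{b} + ((rec X. b.(X + 0 + b.0 + (X\{b} + (X + X)))) + (rec X. b.(X + 0 + b.0 + (X\{b} + (X + X))))))) ⊢ —b→ m1
  m1 = (rec X. b.(X + 0 + b.0 + (X\{b} + (X + X)))) + 0 + b.0 + ((rec X. b.(X + 0 + b.0 + (X\{b} + (X + X))))\{b} + ((rec X. b.(X + 0 + b.0 + (X\{b} + (X + X)))) + (rec X. b.(X + 0 + b.0 + (X\{b} + (X + X)))))) ⊢ —b→ m1, —b→ m2
  m2 = 0 ⊢ ∅
LTS(Q): 3 reachable states
  n0 = rec X. b.(X + 0 + b.0 + (X\{b} + (X + X))) ⊢ —b→ n1
  n1 = (rec X. b.(X + 0 + b.0 + (X\{b} + (X + X)))) + 0 + b.0 + ((rec X. b.(X + 0 + b.0 + (X\{b} + (X + X))))\{b} + ((rec X. b.(X + 0 + b.0 + (X\{b} + (X + X)))) + (rec X. b.(X + 0 + b.0 + (X\{b} + (X + X)))))) ⊢ —b→ n1, —b→ n2
  n2 = 0 ⊢ ∅
Bisimilarity quotient blocks:
  B0 = {m0, n0}
  B1 = {m1, n1}
  B2 = {m2, n2}
m0 ∈ B0, n0 ∈ B0 → same block
Bisimilar ⇒ trace-equivalent.

traces(P) = traces(Q)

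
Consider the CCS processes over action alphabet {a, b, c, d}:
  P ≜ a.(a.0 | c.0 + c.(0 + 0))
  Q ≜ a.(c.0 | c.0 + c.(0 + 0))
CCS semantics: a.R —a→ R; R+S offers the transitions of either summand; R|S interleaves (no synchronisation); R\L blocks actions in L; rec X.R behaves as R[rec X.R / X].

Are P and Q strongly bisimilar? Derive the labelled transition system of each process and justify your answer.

LTS(P): 6 reachable states
  m0 = a.(a.0 | c.0 + c.(0 + 0)) | -a-> m1
  m1 = a.0 | c.0 + c.(0 + 0) | -a-> m2, -c-> m3, -c-> m4
  m2 = 0 | c.0 | -c-> m5
  m3 = 0 + 0 | stopped
  m4 = a.0 | 0 | -a-> m5
  m5 = 0 | 0 | stopped
LTS(Q): 6 reachable states
  n0 = a.(c.0 | c.0 + c.(0 + 0)) | -a-> n1
  n1 = c.0 | c.0 + c.(0 + 0) | -c-> n2, -c-> n3, -c-> n4
  n2 = 0 + 0 | stopped
  n3 = 0 | c.0 | -c-> n5
  n4 = c.0 | 0 | -c-> n5
  n5 = 0 | 0 | stopped
Bisimilarity quotient blocks:
  B0 = {m0}
  B1 = {m1}
  B2 = {m3, m5, n2, n5}
  B3 = {m4}
  B4 = {m2, n3, n4}
  B5 = {n0}
  B6 = {n1}
m0 ∈ B0, n0 ∈ B5 → different blocks

NO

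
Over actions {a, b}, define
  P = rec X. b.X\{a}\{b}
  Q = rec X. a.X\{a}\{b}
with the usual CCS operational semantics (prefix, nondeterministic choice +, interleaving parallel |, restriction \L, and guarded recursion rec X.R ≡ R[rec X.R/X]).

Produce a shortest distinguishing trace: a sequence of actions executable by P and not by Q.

b

Reachable graph of P (2 states):
  m0 = rec X. b.X\{a}\{b} has moves =b=> m1
  m1 = (rec X. b.X\{a}\{b})\{a}\{b} has moves ∅
Reachable graph of Q (2 states):
  n0 = rec X. a.X\{a}\{b} has moves =a=> n1
  n1 = (rec X. a.X\{a}\{b})\{a}\{b} has moves ∅
Executing b from P (initial set {m0}):
  step 1 (b): {m1}
  ✓ P
Executing b from Q (initial set {n0}):
  step 1 (b): no successor for Q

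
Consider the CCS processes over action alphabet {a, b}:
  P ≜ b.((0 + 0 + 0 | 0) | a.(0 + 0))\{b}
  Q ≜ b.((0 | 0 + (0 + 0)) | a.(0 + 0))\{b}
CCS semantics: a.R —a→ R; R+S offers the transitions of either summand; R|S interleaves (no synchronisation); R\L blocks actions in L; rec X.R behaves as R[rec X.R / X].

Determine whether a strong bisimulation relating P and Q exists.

P's transition system — 3 states:
  s0 = b.((0 + 0 + 0 | 0) | a.(0 + 0))\{b} ⊢ -b-> s1
  s1 = ((0 + 0 + 0 | 0) | a.(0 + 0))\{b} ⊢ -a-> s2
  s2 = ((0 + 0 + 0 | 0) | (0 + 0))\{b} ⊢ ·
Q's transition system — 3 states:
  t0 = b.((0 | 0 + (0 + 0)) | a.(0 + 0))\{b} ⊢ -b-> t1
  t1 = ((0 | 0 + (0 + 0)) | a.(0 + 0))\{b} ⊢ -a-> t2
  t2 = ((0 | 0 + (0 + 0)) | (0 + 0))\{b} ⊢ ·
Partition-refinement fixed point:
  B0 = {s0, t0}
  B1 = {s1, t1}
  B2 = {s2, t2}
s0 ∈ B0, t0 ∈ B0 → same block

bisimilar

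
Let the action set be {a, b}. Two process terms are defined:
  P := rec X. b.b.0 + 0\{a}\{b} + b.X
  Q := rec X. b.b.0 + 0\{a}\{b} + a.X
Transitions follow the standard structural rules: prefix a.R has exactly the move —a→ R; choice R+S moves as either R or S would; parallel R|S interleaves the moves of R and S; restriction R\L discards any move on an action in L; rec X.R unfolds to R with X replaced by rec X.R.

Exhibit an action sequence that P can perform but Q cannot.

bbb

Reachable graph of P (3 states):
  u0 = rec X. b.b.0 + 0\{a}\{b} + b.X ⊢ —b→ u0, —b→ u1
  u1 = b.0 ⊢ —b→ u2
  u2 = 0 ⊢ deadlocked
Reachable graph of Q (3 states):
  v0 = rec X. b.b.0 + 0\{a}\{b} + a.X ⊢ —a→ v0, —b→ v1
  v1 = b.0 ⊢ —b→ v2
  v2 = 0 ⊢ deadlocked
Executing bbb from P (initial set {u0}):
  after b @ step 1: {u0, u1}
  after b @ step 2: {u0, u1, u2}
  after b @ step 3: {u0, u1, u2}
  — P admits the full trace.
Executing bbb from Q (initial set {v0}):
  after b @ step 1: {v1}
  after b @ step 2: {v2}
  after b @ step 3: ∅  — Q cannot continue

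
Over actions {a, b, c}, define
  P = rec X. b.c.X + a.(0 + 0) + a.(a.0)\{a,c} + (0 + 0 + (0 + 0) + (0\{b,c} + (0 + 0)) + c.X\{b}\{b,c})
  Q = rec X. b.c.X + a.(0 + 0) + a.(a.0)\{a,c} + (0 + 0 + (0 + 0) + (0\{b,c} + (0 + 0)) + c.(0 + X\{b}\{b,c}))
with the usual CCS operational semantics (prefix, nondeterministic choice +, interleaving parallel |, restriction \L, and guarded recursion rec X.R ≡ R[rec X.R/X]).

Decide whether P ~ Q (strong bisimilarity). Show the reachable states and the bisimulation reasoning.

P's transition system — 7 states:
  p0 = rec X. b.c.X + a.(0 + 0) + a.(a.0)\{a,c} + (0 + 0 + (0 + 0) + (0\{b,c} + (0 + 0)) + c.X\{b}\{b,c}) has moves —a→ p1, —a→ p2, —b→ p3, —c→ p4
  p1 = (a.0)\{a,c} has moves deadlocked
  p2 = 0 + 0 has moves deadlocked
  p3 = c.(rec X. b.c.X + a.(0 + 0) + a.(a.0)\{a,c} + (0 + 0 + (0 + 0) + (0\{b,c} + (0 + 0)) + c.X\{b}\{b,c})) has moves —c→ p0
  p4 = (rec X. b.c.X + a.(0 + 0) + a.(a.0)\{a,c} + (0 + 0 + (0 + 0) + (0\{b,c} + (0 + 0)) + c.X\{b}\{b,c}))\{b}\{b,c} has moves —a→ p5, —a→ p6
  p5 = (0 + 0)\{b}\{b,c} has moves deadlocked
  p6 = (a.0)\{a,c}\{b}\{b,c} has moves deadlocked
Q's transition system — 7 states:
  q0 = rec X. b.c.X + a.(0 + 0) + a.(a.0)\{a,c} + (0 + 0 + (0 + 0) + (0\{b,c} + (0 + 0)) + c.(0 + X\{b}\{b,c})) has moves —a→ q1, —a→ q2, —b→ q3, —c→ q4
  q1 = (a.0)\{a,c} has moves deadlocked
  q2 = 0 + 0 has moves deadlocked
  q3 = c.(rec X. b.c.X + a.(0 + 0) + a.(a.0)\{a,c} + (0 + 0 + (0 + 0) + (0\{b,c} + (0 + 0)) + c.(0 + X\{b}\{b,c}))) has moves —c→ q0
  q4 = 0 + (rec X. b.c.X + a.(0 + 0) + a.(a.0)\{a,c} + (0 + 0 + (0 + 0) + (0\{b,c} + (0 + 0)) + c.(0 + X\{b}\{b,c})))\{b}\{b,c} has moves —a→ q5, —a→ q6
  q5 = (0 + 0)\{b}\{b,c} has moves deadlocked
  q6 = (a.0)\{a,c}\{b}\{b,c} has moves deadlocked
Partition-refinement fixed point:
  B0 = {p0, q0}
  B1 = {p1, p2, p5, p6, q1, q2, q5, q6}
  B2 = {p4, q4}
  B3 = {p3, q3}
p0 ∈ B0, q0 ∈ B0 → same block

P ~ Q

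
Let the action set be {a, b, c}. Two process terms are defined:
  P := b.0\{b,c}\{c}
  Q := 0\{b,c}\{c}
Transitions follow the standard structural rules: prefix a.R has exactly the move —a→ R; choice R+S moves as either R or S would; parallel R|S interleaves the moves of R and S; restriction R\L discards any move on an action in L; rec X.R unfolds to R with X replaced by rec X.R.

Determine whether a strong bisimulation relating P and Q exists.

Reachable graph of P (2 states):
  u0 = b.0\{b,c}\{c} → --b--▸ u1
  u1 = 0\{b,c}\{c} → deadlocked
Reachable graph of Q (1 states):
  v0 = 0\{b,c}\{c} → deadlocked
Bisimilarity quotient blocks:
  B0 = {u0}
  B1 = {u1, v0}
u0 ∈ B0, v0 ∈ B1 → different blocks

not bisimilar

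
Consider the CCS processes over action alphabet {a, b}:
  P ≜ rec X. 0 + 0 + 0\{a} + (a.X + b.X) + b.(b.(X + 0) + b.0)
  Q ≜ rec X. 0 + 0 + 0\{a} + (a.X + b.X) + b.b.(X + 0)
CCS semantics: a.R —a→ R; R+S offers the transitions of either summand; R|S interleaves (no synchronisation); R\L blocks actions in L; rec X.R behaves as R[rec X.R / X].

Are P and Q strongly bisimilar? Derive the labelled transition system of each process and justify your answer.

NO

LTS(P): 4 reachable states
  p0 = rec X. 0 + 0 + 0\{a} + (a.X + b.X) + b.(b.(X + 0) + b.0) ⊢ -a-> p0, -b-> p0, -b-> p1
  p1 = b.((rec X. 0 + 0 + 0\{a} + (a.X + b.X) + b.(b.(X + 0) + b.0)) + 0) + b.0 ⊢ -b-> p2, -b-> p3
  p2 = (rec X. 0 + 0 + 0\{a} + (a.X + b.X) + b.(b.(X + 0) + b.0)) + 0 ⊢ -a-> p0, -b-> p0, -b-> p1
  p3 = 0 ⊢ deadlocked
LTS(Q): 3 reachable states
  q0 = rec X. 0 + 0 + 0\{a} + (a.X + b.X) + b.b.(X + 0) ⊢ -a-> q0, -b-> q0, -b-> q1
  q1 = b.((rec X. 0 + 0 + 0\{a} + (a.X + b.X) + b.b.(X + 0)) + 0) ⊢ -b-> q2
  q2 = (rec X. 0 + 0 + 0\{a} + (a.X + b.X) + b.b.(X + 0)) + 0 ⊢ -a-> q0, -b-> q0, -b-> q1
Coarsest stable partition (strong bisimilarity classes):
  B0 = {p0, p2}
  B1 = {p1}
  B2 = {p3}
  B3 = {q0, q2}
  B4 = {q1}
p0 ∈ B0, q0 ∈ B3 → different blocks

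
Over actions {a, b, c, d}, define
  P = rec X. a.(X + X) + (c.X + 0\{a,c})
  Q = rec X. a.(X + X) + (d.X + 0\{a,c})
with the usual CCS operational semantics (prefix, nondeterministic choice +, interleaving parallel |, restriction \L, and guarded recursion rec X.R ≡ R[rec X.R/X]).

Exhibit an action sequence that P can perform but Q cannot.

LTS(P): 2 reachable states
  s0 = rec X. a.(X + X) + (c.X + 0\{a,c}) has moves —a→ s1, —c→ s0
  s1 = (rec X. a.(X + X) + (c.X + 0\{a,c})) + (rec X. a.(X + X) + (c.X + 0\{a,c})) has moves —a→ s1, —c→ s0
LTS(Q): 2 reachable states
  t0 = rec X. a.(X + X) + (d.X + 0\{a,c}) has moves —a→ t1, —d→ t0
  t1 = (rec X. a.(X + X) + (d.X + 0\{a,c})) + (rec X. a.(X + X) + (d.X + 0\{a,c})) has moves —a→ t1, —d→ t0
Executing c from P (initial set {s0}):
  step 1 (c): {s0}
  ✓ P
Executing c from Q (initial set {t0}):
  step 1 (c): no successor for Q

c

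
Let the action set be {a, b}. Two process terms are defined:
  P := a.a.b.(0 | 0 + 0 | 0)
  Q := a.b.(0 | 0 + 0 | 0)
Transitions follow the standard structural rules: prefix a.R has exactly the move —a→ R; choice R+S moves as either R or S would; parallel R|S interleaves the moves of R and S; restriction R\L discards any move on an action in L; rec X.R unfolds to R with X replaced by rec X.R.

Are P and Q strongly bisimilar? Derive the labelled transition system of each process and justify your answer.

P ≁ Q

P's transition system — 4 states:
  p0 = a.a.b.(0 | 0 + 0 | 0) → =a=> p1
  p1 = a.b.(0 | 0 + 0 | 0) → =a=> p2
  p2 = b.(0 | 0 + 0 | 0) → =b=> p3
  p3 = 0 | 0 + 0 | 0 → stopped
Q's transition system — 3 states:
  q0 = a.b.(0 | 0 + 0 | 0) → =a=> q1
  q1 = b.(0 | 0 + 0 | 0) → =b=> q2
  q2 = 0 | 0 + 0 | 0 → stopped
Bisimilarity quotient blocks:
  B0 = {p0}
  B1 = {p1, q0}
  B2 = {p2, q1}
  B3 = {p3, q2}
p0 ∈ B0, q0 ∈ B1 → different blocks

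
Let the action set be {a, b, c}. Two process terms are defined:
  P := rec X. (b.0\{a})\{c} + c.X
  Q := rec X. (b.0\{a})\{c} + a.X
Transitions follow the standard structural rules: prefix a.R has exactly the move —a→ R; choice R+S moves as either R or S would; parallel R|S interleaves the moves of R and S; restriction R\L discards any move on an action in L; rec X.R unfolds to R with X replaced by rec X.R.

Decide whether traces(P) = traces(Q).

LTS(P): 2 reachable states
  m0 = rec X. (b.0\{a})\{c} + c.X :: ··b··> m1, ··c··> m0
  m1 = 0\{a}\{c} :: ·
LTS(Q): 2 reachable states
  n0 = rec X. (b.0\{a})\{c} + a.X :: ··a··> n0, ··b··> n1
  n1 = 0\{a}\{c} :: ·
Executing c from P (initial set {m0}):
  [1] c ⇒ {m0}
  — P admits the full trace.
Executing c from Q (initial set {n0}):
  [1] c ⇒ no successor for Q

traces(P) ≠ traces(Q) — witness ⟨c⟩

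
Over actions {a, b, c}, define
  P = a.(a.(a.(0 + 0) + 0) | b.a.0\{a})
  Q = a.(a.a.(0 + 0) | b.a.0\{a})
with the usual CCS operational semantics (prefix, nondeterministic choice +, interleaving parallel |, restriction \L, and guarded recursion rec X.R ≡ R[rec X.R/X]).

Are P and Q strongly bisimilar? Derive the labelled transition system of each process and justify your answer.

P's transition system — 10 states:
  s0 = a.(a.(a.(0 + 0) + 0) | b.a.0\{a}) has moves —a→ s1
  s1 = a.(a.(0 + 0) + 0) | b.a.0\{a} has moves —a→ s2, —b→ s3
  s2 = (a.(0 + 0) + 0) | b.a.0\{a} has moves —a→ s4, —b→ s5
  s3 = a.(a.(0 + 0) + 0) | a.0\{a} has moves —a→ s5, —a→ s6
  s4 = (0 + 0) | b.a.0\{a} has moves —b→ s7
  s5 = (a.(0 + 0) + 0) | a.0\{a} has moves —a→ s7, —a→ s8
  s6 = a.(a.(0 + 0) + 0) | 0\{a} has moves —a→ s8
  s7 = (0 + 0) | a.0\{a} has moves —a→ s9
  s8 = (a.(0 + 0) + 0) | 0\{a} has moves —a→ s9
  s9 = (0 + 0) | 0\{a} has moves stopped
Q's transition system — 10 states:
  t0 = a.(a.a.(0 + 0) | b.a.0\{a}) has moves —a→ t1
  t1 = a.a.(0 + 0) | b.a.0\{a} has moves —a→ t2, —b→ t3
  t2 = a.(0 + 0) | b.a.0\{a} has moves —a→ t4, —b→ t5
  t3 = a.a.(0 + 0) | a.0\{a} has moves —a→ t5, —a→ t6
  t4 = (0 + 0) | b.a.0\{a} has moves —b→ t7
  t5 = a.(0 + 0) | a.0\{a} has moves —a→ t7, —a→ t8
  t6 = a.a.(0 + 0) | 0\{a} has moves —a→ t8
  t7 = (0 + 0) | a.0\{a} has moves —a→ t9
  t8 = a.(0 + 0) | 0\{a} has moves —a→ t9
  t9 = (0 + 0) | 0\{a} has moves stopped
Coarsest stable partition (strong bisimilarity classes):
  B0 = {s0, t0}
  B1 = {s1, t1}
  B2 = {s3, t3}
  B3 = {s5, s6, t5, t6}
  B4 = {s7, s8, t7, t8}
  B5 = {s9, t9}
  B6 = {s2, t2}
  B7 = {s4, t4}
s0 ∈ B0, t0 ∈ B0 → same block

bisimilar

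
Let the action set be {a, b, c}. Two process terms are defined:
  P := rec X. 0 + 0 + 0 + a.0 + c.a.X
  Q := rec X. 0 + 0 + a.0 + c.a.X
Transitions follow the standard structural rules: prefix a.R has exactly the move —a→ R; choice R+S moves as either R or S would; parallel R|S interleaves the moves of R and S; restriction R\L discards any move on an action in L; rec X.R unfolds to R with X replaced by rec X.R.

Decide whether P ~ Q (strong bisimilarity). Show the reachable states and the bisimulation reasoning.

YES

P's transition system — 3 states:
  m0 = rec X. 0 + 0 + 0 + a.0 + c.a.X → =a=> m1, =c=> m2
  m1 = 0 → ∅
  m2 = a.(rec X. 0 + 0 + 0 + a.0 + c.a.X) → =a=> m0
Q's transition system — 3 states:
  n0 = rec X. 0 + 0 + a.0 + c.a.X → =a=> n1, =c=> n2
  n1 = 0 → ∅
  n2 = a.(rec X. 0 + 0 + a.0 + c.a.X) → =a=> n0
Partition-refinement fixed point:
  B0 = {m0, n0}
  B1 = {m1, n1}
  B2 = {m2, n2}
m0 ∈ B0, n0 ∈ B0 → same block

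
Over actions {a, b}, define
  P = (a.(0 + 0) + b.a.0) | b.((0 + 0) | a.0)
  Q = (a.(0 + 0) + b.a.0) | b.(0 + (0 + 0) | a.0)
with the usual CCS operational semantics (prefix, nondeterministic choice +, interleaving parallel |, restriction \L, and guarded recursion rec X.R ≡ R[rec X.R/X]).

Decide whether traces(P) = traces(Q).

Reachable graph of P (12 states):
  u0 = (a.(0 + 0) + b.a.0) | b.((0 + 0) | a.0) → —a→ u1, —b→ u2, —b→ u3
  u1 = (0 + 0) | b.((0 + 0) | a.0) → —b→ u4
  u2 = (a.(0 + 0) + b.a.0) | ((0 + 0) | a.0) → —a→ u4, —a→ u5, —b→ u6
  u3 = a.0 | b.((0 + 0) | a.0) → —a→ u7, —b→ u6
  u4 = (0 + 0) | ((0 + 0) | a.0) → —a→ u8
  u5 = (a.(0 + 0) + b.a.0) | ((0 + 0) | 0) → —a→ u8, —b→ u9
  u6 = a.0 | ((0 + 0) | a.0) → —a→ u10, —a→ u9
  u7 = 0 | b.((0 + 0) | a.0) → —b→ u10
  u8 = (0 + 0) | ((0 + 0) | 0) → stopped
  u9 = a.0 | ((0 + 0) | 0) → —a→ u11
  u10 = 0 | ((0 + 0) | a.0) → —a→ u11
  u11 = 0 | ((0 + 0) | 0) → stopped
Reachable graph of Q (12 states):
  v0 = (a.(0 + 0) + b.a.0) | b.(0 + (0 + 0) | a.0) → —a→ v1, —b→ v2, —b→ v3
  v1 = (0 + 0) | b.(0 + (0 + 0) | a.0) → —b→ v4
  v2 = (a.(0 + 0) + b.a.0) | (0 + (0 + 0) | a.0) → —a→ v4, —a→ v5, —b→ v6
  v3 = a.0 | b.(0 + (0 + 0) | a.0) → —a→ v7, —b→ v6
  v4 = (0 + 0) | (0 + (0 + 0) | a.0) → —a→ v8
  v5 = (a.(0 + 0) + b.a.0) | ((0 + 0) | 0) → —a→ v8, —b→ v9
  v6 = a.0 | (0 + (0 + 0) | a.0) → —a→ v10, —a→ v9
  v7 = 0 | b.(0 + (0 + 0) | a.0) → —b→ v10
  v8 = (0 + 0) | ((0 + 0) | 0) → stopped
  v9 = a.0 | ((0 + 0) | 0) → —a→ v11
  v10 = 0 | (0 + (0 + 0) | a.0) → —a→ v11
  v11 = 0 | ((0 + 0) | 0) → stopped
Partition-refinement fixed point:
  B0 = {u0, v0}
  B1 = {u2, v2}
  B2 = {u10, u4, u9, v10, v4, v9}
  B3 = {u11, u8, v11, v8}
  B4 = {u5, v5}
  B5 = {u6, v6}
  B6 = {u3, v3}
  B7 = {u1, u7, v1, v7}
u0 ∈ B0, v0 ∈ B0 → same block
Bisimilar ⇒ trace-equivalent.

traces(P) = traces(Q)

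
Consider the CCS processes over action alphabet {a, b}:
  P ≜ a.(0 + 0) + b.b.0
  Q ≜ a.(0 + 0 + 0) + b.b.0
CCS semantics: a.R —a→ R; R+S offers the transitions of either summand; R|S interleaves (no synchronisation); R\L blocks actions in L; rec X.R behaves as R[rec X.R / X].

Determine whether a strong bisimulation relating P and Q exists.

P ~ Q

P's transition system — 4 states:
  s0 = a.(0 + 0) + b.b.0 → --a--▸ s1, --b--▸ s2
  s1 = 0 + 0 → ·
  s2 = b.0 → --b--▸ s3
  s3 = 0 → ·
Q's transition system — 4 states:
  t0 = a.(0 + 0 + 0) + b.b.0 → --a--▸ t1, --b--▸ t2
  t1 = 0 + 0 + 0 → ·
  t2 = b.0 → --b--▸ t3
  t3 = 0 → ·
Bisimilarity quotient blocks:
  B0 = {s0, t0}
  B1 = {s1, s3, t1, t3}
  B2 = {s2, t2}
s0 ∈ B0, t0 ∈ B0 → same block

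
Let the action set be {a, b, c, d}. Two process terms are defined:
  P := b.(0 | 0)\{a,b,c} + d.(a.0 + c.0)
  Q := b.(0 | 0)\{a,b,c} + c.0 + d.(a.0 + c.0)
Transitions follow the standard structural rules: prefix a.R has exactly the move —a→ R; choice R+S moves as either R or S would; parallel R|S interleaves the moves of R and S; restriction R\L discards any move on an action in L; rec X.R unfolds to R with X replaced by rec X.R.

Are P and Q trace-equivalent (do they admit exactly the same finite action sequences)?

NO — witness ⟨c⟩

Reachable graph of P (4 states):
  u0 = b.(0 | 0)\{a,b,c} + d.(a.0 + c.0) → --b--▸ u1, --d--▸ u2
  u1 = (0 | 0)\{a,b,c} → stopped
  u2 = a.0 + c.0 → --a--▸ u3, --c--▸ u3
  u3 = 0 → stopped
Reachable graph of Q (4 states):
  v0 = b.(0 | 0)\{a,b,c} + c.0 + d.(a.0 + c.0) → --b--▸ v1, --c--▸ v2, --d--▸ v3
  v1 = (0 | 0)\{a,b,c} → stopped
  v2 = 0 → stopped
  v3 = a.0 + c.0 → --a--▸ v2, --c--▸ v2
Trace ⟨c⟩ through Q, begin at {v0}:
  step 1 (c): {v2}
  ✓ Q
Trace ⟨c⟩ through P, begin at {u0}:
  step 1 (c): ∅  — P cannot continue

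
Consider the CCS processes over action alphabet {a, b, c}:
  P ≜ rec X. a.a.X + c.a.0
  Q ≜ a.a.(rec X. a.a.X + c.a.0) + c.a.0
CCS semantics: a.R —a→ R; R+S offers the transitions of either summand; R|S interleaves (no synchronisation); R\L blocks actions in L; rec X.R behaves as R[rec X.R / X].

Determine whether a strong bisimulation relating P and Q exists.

P ~ Q

LTS(P): 4 reachable states
  p0 = rec X. a.a.X + c.a.0 has moves =a=> p1, =c=> p2
  p1 = a.(rec X. a.a.X + c.a.0) has moves =a=> p0
  p2 = a.0 has moves =a=> p3
  p3 = 0 has moves deadlocked
LTS(Q): 5 reachable states
  q0 = a.a.(rec X. a.a.X + c.a.0) + c.a.0 has moves =a=> q1, =c=> q2
  q1 = a.(rec X. a.a.X + c.a.0) has moves =a=> q3
  q2 = a.0 has moves =a=> q4
  q3 = rec X. a.a.X + c.a.0 has moves =a=> q1, =c=> q2
  q4 = 0 has moves deadlocked
Coarsest stable partition (strong bisimilarity classes):
  B0 = {p0, q0, q3}
  B1 = {p2, q2}
  B2 = {p3, q4}
  B3 = {p1, q1}
p0 ∈ B0, q0 ∈ B0 → same block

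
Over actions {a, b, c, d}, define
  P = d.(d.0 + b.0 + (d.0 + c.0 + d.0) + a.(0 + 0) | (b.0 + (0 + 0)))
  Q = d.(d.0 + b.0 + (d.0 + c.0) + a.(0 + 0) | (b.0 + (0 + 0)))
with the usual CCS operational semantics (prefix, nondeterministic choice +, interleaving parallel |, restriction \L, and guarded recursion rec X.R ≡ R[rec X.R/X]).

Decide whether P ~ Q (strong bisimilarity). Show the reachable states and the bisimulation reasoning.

bisimilar

P's transition system — 6 states:
  u0 = d.(d.0 + b.0 + (d.0 + c.0 + d.0) + a.(0 + 0) | (b.0 + (0 + 0))) ⊢ =d=> u1
  u1 = d.0 + b.0 + (d.0 + c.0 + d.0) + a.(0 + 0) | (b.0 + (0 + 0)) ⊢ =a=> u2, =b=> u3, =b=> u4, =c=> u3, =d=> u3
  u2 = (0 + 0) | (b.0 + (0 + 0)) ⊢ =b=> u5
  u3 = 0 ⊢ ·
  u4 = a.(0 + 0) | 0 ⊢ =a=> u5
  u5 = (0 + 0) | 0 ⊢ ·
Q's transition system — 6 states:
  v0 = d.(d.0 + b.0 + (d.0 + c.0) + a.(0 + 0) | (b.0 + (0 + 0))) ⊢ =d=> v1
  v1 = d.0 + b.0 + (d.0 + c.0) + a.(0 + 0) | (b.0 + (0 + 0)) ⊢ =a=> v2, =b=> v3, =b=> v4, =c=> v3, =d=> v3
  v2 = (0 + 0) | (b.0 + (0 + 0)) ⊢ =b=> v5
  v3 = 0 ⊢ ·
  v4 = a.(0 + 0) | 0 ⊢ =a=> v5
  v5 = (0 + 0) | 0 ⊢ ·
Coarsest stable partition (strong bisimilarity classes):
  B0 = {u0, v0}
  B1 = {u1, v1}
  B2 = {u3, u5, v3, v5}
  B3 = {u2, v2}
  B4 = {u4, v4}
u0 ∈ B0, v0 ∈ B0 → same block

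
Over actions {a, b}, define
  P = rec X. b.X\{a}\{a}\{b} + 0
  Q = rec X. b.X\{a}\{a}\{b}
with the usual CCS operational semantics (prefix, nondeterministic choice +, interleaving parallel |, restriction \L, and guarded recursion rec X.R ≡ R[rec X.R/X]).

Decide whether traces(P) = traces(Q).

trace-equivalent

Reachable graph of P (2 states):
  m0 = rec X. b.X\{a}\{a}\{b} + 0 ⊢ —b→ m1
  m1 = (rec X. b.X\{a}\{a}\{b} + 0)\{a}\{a}\{b} ⊢ (no moves)
Reachable graph of Q (2 states):
  n0 = rec X. b.X\{a}\{a}\{b} ⊢ —b→ n1
  n1 = (rec X. b.X\{a}\{a}\{b})\{a}\{a}\{b} ⊢ (no moves)
Partition-refinement fixed point:
  B0 = {m0, n0}
  B1 = {m1, n1}
m0 ∈ B0, n0 ∈ B0 → same block
Bisimilar ⇒ trace-equivalent.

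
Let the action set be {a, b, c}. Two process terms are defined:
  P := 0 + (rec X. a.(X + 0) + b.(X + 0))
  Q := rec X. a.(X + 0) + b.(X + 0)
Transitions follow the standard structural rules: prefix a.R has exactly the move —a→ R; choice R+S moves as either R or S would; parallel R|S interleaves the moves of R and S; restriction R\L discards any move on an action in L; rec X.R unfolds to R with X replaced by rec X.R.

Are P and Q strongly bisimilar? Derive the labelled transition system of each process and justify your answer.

YES

Reachable graph of P (2 states):
  u0 = 0 + (rec X. a.(X + 0) + b.(X + 0)) ⊢ —a→ u1, —b→ u1
  u1 = (rec X. a.(X + 0) + b.(X + 0)) + 0 ⊢ —a→ u1, —b→ u1
Reachable graph of Q (2 states):
  v0 = rec X. a.(X + 0) + b.(X + 0) ⊢ —a→ v1, —b→ v1
  v1 = (rec X. a.(X + 0) + b.(X + 0)) + 0 ⊢ —a→ v1, —b→ v1
Bisimilarity quotient blocks:
  B0 = {u0, u1, v0, v1}
u0 ∈ B0, v0 ∈ B0 → same block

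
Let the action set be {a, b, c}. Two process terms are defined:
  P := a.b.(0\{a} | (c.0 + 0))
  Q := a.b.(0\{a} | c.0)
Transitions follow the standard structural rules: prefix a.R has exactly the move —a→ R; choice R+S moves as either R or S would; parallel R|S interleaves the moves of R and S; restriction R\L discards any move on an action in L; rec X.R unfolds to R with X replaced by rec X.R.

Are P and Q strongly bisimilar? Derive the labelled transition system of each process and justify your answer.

LTS(P): 4 reachable states
  u0 = a.b.(0\{a} | (c.0 + 0)) ⊢ =a=> u1
  u1 = b.(0\{a} | (c.0 + 0)) ⊢ =b=> u2
  u2 = 0\{a} | (c.0 + 0) ⊢ =c=> u3
  u3 = 0\{a} | 0 ⊢ ·
LTS(Q): 4 reachable states
  v0 = a.b.(0\{a} | c.0) ⊢ =a=> v1
  v1 = b.(0\{a} | c.0) ⊢ =b=> v2
  v2 = 0\{a} | c.0 ⊢ =c=> v3
  v3 = 0\{a} | 0 ⊢ ·
Partition-refinement fixed point:
  B0 = {u0, v0}
  B1 = {u1, v1}
  B2 = {u2, v2}
  B3 = {u3, v3}
u0 ∈ B0, v0 ∈ B0 → same block

bisimilar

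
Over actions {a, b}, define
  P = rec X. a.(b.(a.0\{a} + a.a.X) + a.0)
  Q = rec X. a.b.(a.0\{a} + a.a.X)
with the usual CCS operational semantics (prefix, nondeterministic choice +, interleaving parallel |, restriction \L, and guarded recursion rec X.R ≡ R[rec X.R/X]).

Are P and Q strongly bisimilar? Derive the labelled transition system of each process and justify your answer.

Reachable graph of P (6 states):
  u0 = rec X. a.(b.(a.0\{a} + a.a.X) + a.0) → ··a··> u1
  u1 = b.(a.0\{a} + a.a.(rec X. a.(b.(a.0\{a} + a.a.X) + a.0))) + a.0 → ··a··> u2, ··b··> u3
  u2 = 0 → (no moves)
  u3 = a.0\{a} + a.a.(rec X. a.(b.(a.0\{a} + a.a.X) + a.0)) → ··a··> u4, ··a··> u5
  u4 = 0\{a} → (no moves)
  u5 = a.(rec X. a.(b.(a.0\{a} + a.a.X) + a.0)) → ··a··> u0
Reachable graph of Q (5 states):
  v0 = rec X. a.b.(a.0\{a} + a.a.X) → ··a··> v1
  v1 = b.(a.0\{a} + a.a.(rec X. a.b.(a.0\{a} + a.a.X))) → ··b··> v2
  v2 = a.0\{a} + a.a.(rec X. a.b.(a.0\{a} + a.a.X)) → ··a··> v3, ··a··> v4
  v3 = 0\{a} → (no moves)
  v4 = a.(rec X. a.b.(a.0\{a} + a.a.X)) → ··a··> v0
Coarsest stable partition (strong bisimilarity classes):
  B0 = {u0}
  B1 = {u1}
  B2 = {u3}
  B3 = {u2, u4, v3}
  B4 = {u5}
  B5 = {v0}
  B6 = {v1}
  B7 = {v2}
  B8 = {v4}
u0 ∈ B0, v0 ∈ B5 → different blocks

not bisimilar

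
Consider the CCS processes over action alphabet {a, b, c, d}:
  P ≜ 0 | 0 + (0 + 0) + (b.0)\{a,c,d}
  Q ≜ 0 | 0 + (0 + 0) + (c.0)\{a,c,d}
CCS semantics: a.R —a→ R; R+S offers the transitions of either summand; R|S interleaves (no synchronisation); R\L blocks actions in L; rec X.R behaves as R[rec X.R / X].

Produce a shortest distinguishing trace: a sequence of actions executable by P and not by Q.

b

P's transition system — 2 states:
  p0 = 0 | 0 + (0 + 0) + (b.0)\{a,c,d} has moves ··b··> p1
  p1 = 0\{a,c,d} has moves (no moves)
Q's transition system — 1 states:
  q0 = 0 | 0 + (0 + 0) + (c.0)\{a,c,d} has moves (no moves)
Executing b from P (initial set {p0}):
  [1] b ⇒ {p1}
  P completes σ.
Executing b from Q (initial set {q0}):
  [1] b ⇒ ∅  — Q cannot continue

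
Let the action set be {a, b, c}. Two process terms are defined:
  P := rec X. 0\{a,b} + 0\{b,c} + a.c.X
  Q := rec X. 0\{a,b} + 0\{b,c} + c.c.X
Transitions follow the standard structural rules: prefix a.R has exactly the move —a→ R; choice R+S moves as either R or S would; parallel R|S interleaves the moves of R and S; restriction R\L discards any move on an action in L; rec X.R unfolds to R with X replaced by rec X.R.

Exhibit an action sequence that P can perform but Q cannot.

P's transition system — 2 states:
  m0 = rec X. 0\{a,b} + 0\{b,c} + a.c.X :: =a=> m1
  m1 = c.(rec X. 0\{a,b} + 0\{b,c} + a.c.X) :: =c=> m0
Q's transition system — 2 states:
  n0 = rec X. 0\{a,b} + 0\{b,c} + c.c.X :: =c=> n1
  n1 = c.(rec X. 0\{a,b} + 0\{b,c} + c.c.X) :: =c=> n0
Trace ⟨a⟩ through P, begin at {m0}:
  after a @ step 1: {m1}
  P completes σ.
Trace ⟨a⟩ through Q, begin at {n0}:
  after a @ step 1: no successor for Q

a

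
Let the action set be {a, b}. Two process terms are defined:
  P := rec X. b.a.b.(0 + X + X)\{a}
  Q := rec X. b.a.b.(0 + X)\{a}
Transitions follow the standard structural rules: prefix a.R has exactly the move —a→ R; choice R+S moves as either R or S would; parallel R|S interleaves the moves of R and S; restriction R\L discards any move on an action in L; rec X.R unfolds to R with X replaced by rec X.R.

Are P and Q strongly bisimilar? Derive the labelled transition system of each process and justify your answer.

YES

P's transition system — 5 states:
  m0 = rec X. b.a.b.(0 + X + X)\{a} :: -b-> m1
  m1 = a.b.(0 + (rec X. b.a.b.(0 + X + X)\{a}) + (rec X. b.a.b.(0 + X + X)\{a}))\{a} :: -a-> m2
  m2 = b.(0 + (rec X. b.a.b.(0 + X + X)\{a}) + (rec X. b.a.b.(0 + X + X)\{a}))\{a} :: -b-> m3
  m3 = (0 + (rec X. b.a.b.(0 + X + X)\{a}) + (rec X. b.a.b.(0 + X + X)\{a}))\{a} :: -b-> m4
  m4 = (a.b.(0 + (rec X. b.a.b.(0 + X + X)\{a}) + (rec X. b.a.b.(0 + X + X)\{a}))\{a})\{a} :: stopped
Q's transition system — 5 states:
  n0 = rec X. b.a.b.(0 + X)\{a} :: -b-> n1
  n1 = a.b.(0 + (rec X. b.a.b.(0 + X)\{a}))\{a} :: -a-> n2
  n2 = b.(0 + (rec X. b.a.b.(0 + X)\{a}))\{a} :: -b-> n3
  n3 = (0 + (rec X. b.a.b.(0 + X)\{a}))\{a} :: -b-> n4
  n4 = (a.b.(0 + (rec X. b.a.b.(0 + X)\{a}))\{a})\{a} :: stopped
Bisimilarity quotient blocks:
  B0 = {m0, n0}
  B1 = {m1, n1}
  B2 = {m2, n2}
  B3 = {m3, n3}
  B4 = {m4, n4}
m0 ∈ B0, n0 ∈ B0 → same block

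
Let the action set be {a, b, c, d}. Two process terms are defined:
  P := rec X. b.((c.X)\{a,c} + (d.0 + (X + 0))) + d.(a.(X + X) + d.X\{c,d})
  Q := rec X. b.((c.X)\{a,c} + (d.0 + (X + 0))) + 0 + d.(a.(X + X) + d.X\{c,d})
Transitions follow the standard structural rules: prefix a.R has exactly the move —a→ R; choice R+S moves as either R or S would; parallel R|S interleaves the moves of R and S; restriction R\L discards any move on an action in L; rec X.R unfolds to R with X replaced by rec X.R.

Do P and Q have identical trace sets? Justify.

LTS(P): 7 reachable states
  s0 = rec X. b.((c.X)\{a,c} + (d.0 + (X + 0))) + d.(a.(X + X) + d.X\{c,d}) → ··b··> s1, ··d··> s2
  s1 = (c.(rec X. b.((c.X)\{a,c} + (d.0 + (X + 0))) + d.(a.(X + X) + d.X\{c,d})))\{a,c} + (d.0 + ((rec X. b.((c.X)\{a,c} + (d.0 + (X + 0))) + d.(a.(X + X) + d.X\{c,d})) + 0)) → ··b··> s1, ··d··> s2, ··d··> s3
  s2 = a.((rec X. b.((c.X)\{a,c} + (d.0 + (X + 0))) + d.(a.(X + X) + d.X\{c,d})) + (rec X. b.((c.X)\{a,c} + (d.0 + (X + 0))) + d.(a.(X + X) + d.X\{c,d}))) + d.(rec X. b.((c.X)\{a,c} + (d.0 + (X + 0))) + d.(a.(X + X) + d.X\{c,d}))\{c,d} → ··a··> s4, ··d··> s5
  s3 = 0 → stopped
  s4 = (rec X. b.((c.X)\{a,c} + (d.0 + (X + 0))) + d.(a.(X + X) + d.X\{c,d})) + (rec X. b.((c.X)\{a,c} + (d.0 + (X + 0))) + d.(a.(X + X) + d.X\{c,d})) → ··b··> s1, ··d··> s2
  s5 = (rec X. b.((c.X)\{a,c} + (d.0 + (X + 0))) + d.(a.(X + X) + d.X\{c,d}))\{c,d} → ··b··> s6
  s6 = ((c.(rec X. b.((c.X)\{a,c} + (d.0 + (X + 0))) + d.(a.(X + X) + d.X\{c,d})))\{a,c} + (d.0 + ((rec X. b.((c.X)\{a,c} + (d.0 + (X + 0))) + d.(a.(X + X) + d.X\{c,d})) + 0)))\{c,d} → ··b··> s6
LTS(Q): 7 reachable states
  t0 = rec X. b.((c.X)\{a,c} + (d.0 + (X + 0))) + 0 + d.(a.(X + X) + d.X\{c,d}) → ··b··> t1, ··d··> t2
  t1 = (c.(rec X. b.((c.X)\{a,c} + (d.0 + (X + 0))) + 0 + d.(a.(X + X) + d.X\{c,d})))\{a,c} + (d.0 + ((rec X. b.((c.X)\{a,c} + (d.0 + (X + 0))) + 0 + d.(a.(X + X) + d.X\{c,d})) + 0)) → ··b··> t1, ··d··> t2, ··d··> t3
  t2 = a.((rec X. b.((c.X)\{a,c} + (d.0 + (X + 0))) + 0 + d.(a.(X + X) + d.X\{c,d})) + (rec X. b.((c.X)\{a,c} + (d.0 + (X + 0))) + 0 + d.(a.(X + X) + d.X\{c,d}))) + d.(rec X. b.((c.X)\{a,c} + (d.0 + (X + 0))) + 0 + d.(a.(X + X) + d.X\{c,d}))\{c,d} → ··a··> t4, ··d··> t5
  t3 = 0 → stopped
  t4 = (rec X. b.((c.X)\{a,c} + (d.0 + (X + 0))) + 0 + d.(a.(X + X) + d.X\{c,d})) + (rec X. b.((c.X)\{a,c} + (d.0 + (X + 0))) + 0 + d.(a.(X + X) + d.X\{c,d})) → ··b··> t1, ··d··> t2
  t5 = (rec X. b.((c.X)\{a,c} + (d.0 + (X + 0))) + 0 + d.(a.(X + X) + d.X\{c,d}))\{c,d} → ··b··> t6
  t6 = ((c.(rec X. b.((c.X)\{a,c} + (d.0 + (X + 0))) + 0 + d.(a.(X + X) + d.X\{c,d})))\{a,c} + (d.0 + ((rec X. b.((c.X)\{a,c} + (d.0 + (X + 0))) + 0 + d.(a.(X + X) + d.X\{c,d})) + 0)))\{c,d} → ··b··> t6
Partition-refinement fixed point:
  B0 = {s0, s4, t0, t4}
  B1 = {s1, t1}
  B2 = {s3, t3}
  B3 = {s2, t2}
  B4 = {s5, s6, t5, t6}
s0 ∈ B0, t0 ∈ B0 → same block
Bisimilar ⇒ trace-equivalent.

YES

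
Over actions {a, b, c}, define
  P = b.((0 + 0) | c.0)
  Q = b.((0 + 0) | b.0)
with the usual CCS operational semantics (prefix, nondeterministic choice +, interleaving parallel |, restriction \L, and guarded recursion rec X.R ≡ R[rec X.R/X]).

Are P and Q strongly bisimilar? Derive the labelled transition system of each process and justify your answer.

P's transition system — 3 states:
  p0 = b.((0 + 0) | c.0) has moves =b=> p1
  p1 = (0 + 0) | c.0 has moves =c=> p2
  p2 = (0 + 0) | 0 has moves ·
Q's transition system — 3 states:
  q0 = b.((0 + 0) | b.0) has moves =b=> q1
  q1 = (0 + 0) | b.0 has moves =b=> q2
  q2 = (0 + 0) | 0 has moves ·
Bisimilarity quotient blocks:
  B0 = {p0}
  B1 = {p1}
  B2 = {p2, q2}
  B3 = {q0}
  B4 = {q1}
p0 ∈ B0, q0 ∈ B3 → different blocks

not bisimilar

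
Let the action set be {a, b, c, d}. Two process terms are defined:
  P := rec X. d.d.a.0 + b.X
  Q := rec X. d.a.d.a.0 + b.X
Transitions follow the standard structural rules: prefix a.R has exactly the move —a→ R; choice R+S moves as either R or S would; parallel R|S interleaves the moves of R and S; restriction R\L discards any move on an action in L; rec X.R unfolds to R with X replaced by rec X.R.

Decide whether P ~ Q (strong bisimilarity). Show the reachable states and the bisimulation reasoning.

P's transition system — 4 states:
  s0 = rec X. d.d.a.0 + b.X has moves ··b··> s0, ··d··> s1
  s1 = d.a.0 has moves ··d··> s2
  s2 = a.0 has moves ··a··> s3
  s3 = 0 has moves (no moves)
Q's transition system — 5 states:
  t0 = rec X. d.a.d.a.0 + b.X has moves ··b··> t0, ··d··> t1
  t1 = a.d.a.0 has moves ··a··> t2
  t2 = d.a.0 has moves ··d··> t3
  t3 = a.0 has moves ··a··> t4
  t4 = 0 has moves (no moves)
Bisimilarity quotient blocks:
  B0 = {s0}
  B1 = {s1, t2}
  B2 = {s2, t3}
  B3 = {s3, t4}
  B4 = {t0}
  B5 = {t1}
s0 ∈ B0, t0 ∈ B4 → different blocks

P ≁ Q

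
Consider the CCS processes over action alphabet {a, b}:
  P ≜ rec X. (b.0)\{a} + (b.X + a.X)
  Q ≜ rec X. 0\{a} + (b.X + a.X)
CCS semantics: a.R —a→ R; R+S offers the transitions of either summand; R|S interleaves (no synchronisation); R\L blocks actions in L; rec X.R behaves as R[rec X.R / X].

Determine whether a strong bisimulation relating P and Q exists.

not bisimilar

Reachable graph of P (2 states):
  s0 = rec X. (b.0)\{a} + (b.X + a.X) | —a→ s0, —b→ s0, —b→ s1
  s1 = 0\{a} | deadlocked
Reachable graph of Q (1 states):
  t0 = rec X. 0\{a} + (b.X + a.X) | —a→ t0, —b→ t0
Coarsest stable partition (strong bisimilarity classes):
  B0 = {s0}
  B1 = {s1}
  B2 = {t0}
s0 ∈ B0, t0 ∈ B2 → different blocks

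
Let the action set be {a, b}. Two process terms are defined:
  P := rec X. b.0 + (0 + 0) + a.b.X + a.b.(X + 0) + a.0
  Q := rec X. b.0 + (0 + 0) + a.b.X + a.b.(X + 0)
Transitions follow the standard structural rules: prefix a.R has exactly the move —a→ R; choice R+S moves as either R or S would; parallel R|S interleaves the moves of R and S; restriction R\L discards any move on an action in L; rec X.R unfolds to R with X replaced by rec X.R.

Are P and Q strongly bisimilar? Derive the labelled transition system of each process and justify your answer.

P's transition system — 5 states:
  s0 = rec X. b.0 + (0 + 0) + a.b.X + a.b.(X + 0) + a.0 ⊢ -a-> s1, -a-> s2, -a-> s3, -b-> s1
  s1 = 0 ⊢ deadlocked
  s2 = b.((rec X. b.0 + (0 + 0) + a.b.X + a.b.(X + 0) + a.0) + 0) ⊢ -b-> s4
  s3 = b.(rec X. b.0 + (0 + 0) + a.b.X + a.b.(X + 0) + a.0) ⊢ -b-> s0
  s4 = (rec X. b.0 + (0 + 0) + a.b.X + a.b.(X + 0) + a.0) + 0 ⊢ -a-> s1, -a-> s2, -a-> s3, -b-> s1
Q's transition system — 5 states:
  t0 = rec X. b.0 + (0 + 0) + a.b.X + a.b.(X + 0) ⊢ -a-> t1, -a-> t2, -b-> t3
  t1 = b.((rec X. b.0 + (0 + 0) + a.b.X + a.b.(X + 0)) + 0) ⊢ -b-> t4
  t2 = b.(rec X. b.0 + (0 + 0) + a.b.X + a.b.(X + 0)) ⊢ -b-> t0
  t3 = 0 ⊢ deadlocked
  t4 = (rec X. b.0 + (0 + 0) + a.b.X + a.b.(X + 0)) + 0 ⊢ -a-> t1, -a-> t2, -b-> t3
Bisimilarity quotient blocks:
  B0 = {s0, s4}
  B1 = {s2, s3}
  B2 = {s1, t3}
  B3 = {t0, t4}
  B4 = {t1, t2}
s0 ∈ B0, t0 ∈ B3 → different blocks

NO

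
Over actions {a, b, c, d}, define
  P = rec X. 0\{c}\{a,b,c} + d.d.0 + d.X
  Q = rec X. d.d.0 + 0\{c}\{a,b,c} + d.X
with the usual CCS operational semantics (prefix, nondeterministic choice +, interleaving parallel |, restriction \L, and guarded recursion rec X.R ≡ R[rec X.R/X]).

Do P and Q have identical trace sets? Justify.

traces(P) = traces(Q)

P's transition system — 3 states:
  m0 = rec X. 0\{c}\{a,b,c} + d.d.0 + d.X ⊢ -d-> m0, -d-> m1
  m1 = d.0 ⊢ -d-> m2
  m2 = 0 ⊢ ∅
Q's transition system — 3 states:
  n0 = rec X. d.d.0 + 0\{c}\{a,b,c} + d.X ⊢ -d-> n0, -d-> n1
  n1 = d.0 ⊢ -d-> n2
  n2 = 0 ⊢ ∅
Partition-refinement fixed point:
  B0 = {m0, n0}
  B1 = {m1, n1}
  B2 = {m2, n2}
m0 ∈ B0, n0 ∈ B0 → same block
Bisimilar ⇒ trace-equivalent.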